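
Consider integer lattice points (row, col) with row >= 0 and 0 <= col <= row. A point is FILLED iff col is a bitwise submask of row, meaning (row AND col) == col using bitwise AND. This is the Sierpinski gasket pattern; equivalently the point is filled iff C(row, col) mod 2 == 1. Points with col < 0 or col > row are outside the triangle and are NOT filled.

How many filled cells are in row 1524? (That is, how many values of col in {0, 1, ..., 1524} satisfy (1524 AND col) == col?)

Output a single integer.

Answer: 128

Derivation:
1524 in binary = 10111110100
popcount(1524) = number of 1-bits in 10111110100 = 7
A col c satisfies (1524 AND c) == c iff every set bit of c is also set in 1524; each of the 7 set bits of 1524 can independently be on or off in c.
count = 2^7 = 128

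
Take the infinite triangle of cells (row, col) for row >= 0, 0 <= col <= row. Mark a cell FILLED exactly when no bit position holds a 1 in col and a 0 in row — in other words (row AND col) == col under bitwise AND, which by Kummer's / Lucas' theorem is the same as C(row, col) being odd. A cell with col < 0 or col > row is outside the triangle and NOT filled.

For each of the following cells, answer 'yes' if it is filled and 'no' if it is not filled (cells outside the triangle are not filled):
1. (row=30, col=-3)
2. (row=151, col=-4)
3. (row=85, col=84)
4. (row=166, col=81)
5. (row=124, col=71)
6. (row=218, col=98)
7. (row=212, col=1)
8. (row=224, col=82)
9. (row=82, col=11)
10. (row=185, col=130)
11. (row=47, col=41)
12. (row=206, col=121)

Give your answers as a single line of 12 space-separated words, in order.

Answer: no no yes no no no no no no no yes no

Derivation:
(30,-3): col outside [0, 30] -> not filled
(151,-4): col outside [0, 151] -> not filled
(85,84): row=0b1010101, col=0b1010100, row AND col = 0b1010100 = 84; 84 == 84 -> filled
(166,81): row=0b10100110, col=0b1010001, row AND col = 0b0 = 0; 0 != 81 -> empty
(124,71): row=0b1111100, col=0b1000111, row AND col = 0b1000100 = 68; 68 != 71 -> empty
(218,98): row=0b11011010, col=0b1100010, row AND col = 0b1000010 = 66; 66 != 98 -> empty
(212,1): row=0b11010100, col=0b1, row AND col = 0b0 = 0; 0 != 1 -> empty
(224,82): row=0b11100000, col=0b1010010, row AND col = 0b1000000 = 64; 64 != 82 -> empty
(82,11): row=0b1010010, col=0b1011, row AND col = 0b10 = 2; 2 != 11 -> empty
(185,130): row=0b10111001, col=0b10000010, row AND col = 0b10000000 = 128; 128 != 130 -> empty
(47,41): row=0b101111, col=0b101001, row AND col = 0b101001 = 41; 41 == 41 -> filled
(206,121): row=0b11001110, col=0b1111001, row AND col = 0b1001000 = 72; 72 != 121 -> empty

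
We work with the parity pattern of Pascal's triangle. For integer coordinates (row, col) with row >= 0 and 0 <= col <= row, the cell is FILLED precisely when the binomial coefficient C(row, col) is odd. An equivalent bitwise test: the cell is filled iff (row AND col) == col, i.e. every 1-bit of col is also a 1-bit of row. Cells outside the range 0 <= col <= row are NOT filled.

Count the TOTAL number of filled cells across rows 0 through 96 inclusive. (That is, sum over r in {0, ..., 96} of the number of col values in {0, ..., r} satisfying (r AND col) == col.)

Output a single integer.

Answer: 1219

Derivation:
r0=0 pc0: +1 =1
r1=1 pc1: +2 =3
r2=10 pc1: +2 =5
r3=11 pc2: +4 =9
r4=100 pc1: +2 =11
r5=101 pc2: +4 =15
r6=110 pc2: +4 =19
r7=111 pc3: +8 =27
r8=1000 pc1: +2 =29
r9=1001 pc2: +4 =33
r10=1010 pc2: +4 =37
r11=1011 pc3: +8 =45
r12=1100 pc2: +4 =49
r13=1101 pc3: +8 =57
r14=1110 pc3: +8 =65
r15=1111 pc4: +16 =81
r16=10000 pc1: +2 =83
r17=10001 pc2: +4 =87
r18=10010 pc2: +4 =91
r19=10011 pc3: +8 =99
r20=10100 pc2: +4 =103
r21=10101 pc3: +8 =111
r22=10110 pc3: +8 =119
r23=10111 pc4: +16 =135
r24=11000 pc2: +4 =139
r25=11001 pc3: +8 =147
r26=11010 pc3: +8 =155
r27=11011 pc4: +16 =171
r28=11100 pc3: +8 =179
r29=11101 pc4: +16 =195
r30=11110 pc4: +16 =211
r31=11111 pc5: +32 =243
r32=100000 pc1: +2 =245
r33=100001 pc2: +4 =249
r34=100010 pc2: +4 =253
r35=100011 pc3: +8 =261
r36=100100 pc2: +4 =265
r37=100101 pc3: +8 =273
r38=100110 pc3: +8 =281
r39=100111 pc4: +16 =297
r40=101000 pc2: +4 =301
r41=101001 pc3: +8 =309
r42=101010 pc3: +8 =317
r43=101011 pc4: +16 =333
r44=101100 pc3: +8 =341
r45=101101 pc4: +16 =357
r46=101110 pc4: +16 =373
r47=101111 pc5: +32 =405
r48=110000 pc2: +4 =409
r49=110001 pc3: +8 =417
r50=110010 pc3: +8 =425
r51=110011 pc4: +16 =441
r52=110100 pc3: +8 =449
r53=110101 pc4: +16 =465
r54=110110 pc4: +16 =481
r55=110111 pc5: +32 =513
r56=111000 pc3: +8 =521
r57=111001 pc4: +16 =537
r58=111010 pc4: +16 =553
r59=111011 pc5: +32 =585
r60=111100 pc4: +16 =601
r61=111101 pc5: +32 =633
r62=111110 pc5: +32 =665
r63=111111 pc6: +64 =729
r64=1000000 pc1: +2 =731
r65=1000001 pc2: +4 =735
r66=1000010 pc2: +4 =739
r67=1000011 pc3: +8 =747
r68=1000100 pc2: +4 =751
r69=1000101 pc3: +8 =759
r70=1000110 pc3: +8 =767
r71=1000111 pc4: +16 =783
r72=1001000 pc2: +4 =787
r73=1001001 pc3: +8 =795
r74=1001010 pc3: +8 =803
r75=1001011 pc4: +16 =819
r76=1001100 pc3: +8 =827
r77=1001101 pc4: +16 =843
r78=1001110 pc4: +16 =859
r79=1001111 pc5: +32 =891
r80=1010000 pc2: +4 =895
r81=1010001 pc3: +8 =903
r82=1010010 pc3: +8 =911
r83=1010011 pc4: +16 =927
r84=1010100 pc3: +8 =935
r85=1010101 pc4: +16 =951
r86=1010110 pc4: +16 =967
r87=1010111 pc5: +32 =999
r88=1011000 pc3: +8 =1007
r89=1011001 pc4: +16 =1023
r90=1011010 pc4: +16 =1039
r91=1011011 pc5: +32 =1071
r92=1011100 pc4: +16 =1087
r93=1011101 pc5: +32 =1119
r94=1011110 pc5: +32 =1151
r95=1011111 pc6: +64 =1215
r96=1100000 pc2: +4 =1219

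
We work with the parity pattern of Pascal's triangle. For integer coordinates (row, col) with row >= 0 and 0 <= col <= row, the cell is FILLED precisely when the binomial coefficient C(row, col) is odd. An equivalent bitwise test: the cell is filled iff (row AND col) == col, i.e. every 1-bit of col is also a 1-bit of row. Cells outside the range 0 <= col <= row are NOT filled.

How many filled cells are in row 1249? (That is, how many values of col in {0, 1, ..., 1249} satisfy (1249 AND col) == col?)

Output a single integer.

Answer: 32

Derivation:
1249 in binary = 10011100001
popcount(1249) = number of 1-bits in 10011100001 = 5
A col c satisfies (1249 AND c) == c iff every set bit of c is also set in 1249; each of the 5 set bits of 1249 can independently be on or off in c.
count = 2^5 = 32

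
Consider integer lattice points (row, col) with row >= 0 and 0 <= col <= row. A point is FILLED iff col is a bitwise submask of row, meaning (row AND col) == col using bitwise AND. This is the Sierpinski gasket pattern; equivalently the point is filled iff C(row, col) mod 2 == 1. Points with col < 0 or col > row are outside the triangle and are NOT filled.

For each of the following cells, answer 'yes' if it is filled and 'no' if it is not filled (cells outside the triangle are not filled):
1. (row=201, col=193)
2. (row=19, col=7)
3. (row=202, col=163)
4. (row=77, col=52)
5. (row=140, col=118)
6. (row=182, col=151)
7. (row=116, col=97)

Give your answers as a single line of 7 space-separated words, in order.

Answer: yes no no no no no no

Derivation:
(201,193): row=0b11001001, col=0b11000001, row AND col = 0b11000001 = 193; 193 == 193 -> filled
(19,7): row=0b10011, col=0b111, row AND col = 0b11 = 3; 3 != 7 -> empty
(202,163): row=0b11001010, col=0b10100011, row AND col = 0b10000010 = 130; 130 != 163 -> empty
(77,52): row=0b1001101, col=0b110100, row AND col = 0b100 = 4; 4 != 52 -> empty
(140,118): row=0b10001100, col=0b1110110, row AND col = 0b100 = 4; 4 != 118 -> empty
(182,151): row=0b10110110, col=0b10010111, row AND col = 0b10010110 = 150; 150 != 151 -> empty
(116,97): row=0b1110100, col=0b1100001, row AND col = 0b1100000 = 96; 96 != 97 -> empty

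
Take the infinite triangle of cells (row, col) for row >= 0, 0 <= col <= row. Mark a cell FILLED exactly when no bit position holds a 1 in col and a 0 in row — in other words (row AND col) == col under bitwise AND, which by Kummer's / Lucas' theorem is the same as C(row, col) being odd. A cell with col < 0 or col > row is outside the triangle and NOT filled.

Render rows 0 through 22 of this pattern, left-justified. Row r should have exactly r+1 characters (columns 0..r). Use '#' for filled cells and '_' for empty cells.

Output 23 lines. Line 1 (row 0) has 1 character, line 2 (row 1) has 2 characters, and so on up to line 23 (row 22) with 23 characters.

Answer: #
##
#_#
####
#___#
##__##
#_#_#_#
########
#_______#
##______##
#_#_____#_#
####____####
#___#___#___#
##__##__##__##
#_#_#_#_#_#_#_#
################
#_______________#
##______________##
#_#_____________#_#
####____________####
#___#___________#___#
##__##__________##__##
#_#_#_#_________#_#_#_#

Derivation:
r0=0: #
r1=1: ##
r2=10: #_#
r3=11: ####
r4=100: #___#
r5=101: ##__##
r6=110: #_#_#_#
r7=111: ########
r8=1000: #_______#
r9=1001: ##______##
r10=1010: #_#_____#_#
r11=1011: ####____####
r12=1100: #___#___#___#
r13=1101: ##__##__##__##
r14=1110: #_#_#_#_#_#_#_#
r15=1111: ################
r16=10000: #_______________#
r17=10001: ##______________##
r18=10010: #_#_____________#_#
r19=10011: ####____________####
r20=10100: #___#___________#___#
r21=10101: ##__##__________##__##
r22=10110: #_#_#_#_________#_#_#_#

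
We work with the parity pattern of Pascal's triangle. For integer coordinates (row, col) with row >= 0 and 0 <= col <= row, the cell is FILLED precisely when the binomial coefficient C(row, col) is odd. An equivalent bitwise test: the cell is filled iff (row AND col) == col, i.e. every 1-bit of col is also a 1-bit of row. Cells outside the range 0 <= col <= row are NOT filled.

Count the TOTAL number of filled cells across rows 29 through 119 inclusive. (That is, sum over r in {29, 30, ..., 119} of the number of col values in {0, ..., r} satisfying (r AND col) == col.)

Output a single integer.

Answer: 1576

Derivation:
r29=11101 pc4: +16 =16
r30=11110 pc4: +16 =32
r31=11111 pc5: +32 =64
r32=100000 pc1: +2 =66
r33=100001 pc2: +4 =70
r34=100010 pc2: +4 =74
r35=100011 pc3: +8 =82
r36=100100 pc2: +4 =86
r37=100101 pc3: +8 =94
r38=100110 pc3: +8 =102
r39=100111 pc4: +16 =118
r40=101000 pc2: +4 =122
r41=101001 pc3: +8 =130
r42=101010 pc3: +8 =138
r43=101011 pc4: +16 =154
r44=101100 pc3: +8 =162
r45=101101 pc4: +16 =178
r46=101110 pc4: +16 =194
r47=101111 pc5: +32 =226
r48=110000 pc2: +4 =230
r49=110001 pc3: +8 =238
r50=110010 pc3: +8 =246
r51=110011 pc4: +16 =262
r52=110100 pc3: +8 =270
r53=110101 pc4: +16 =286
r54=110110 pc4: +16 =302
r55=110111 pc5: +32 =334
r56=111000 pc3: +8 =342
r57=111001 pc4: +16 =358
r58=111010 pc4: +16 =374
r59=111011 pc5: +32 =406
r60=111100 pc4: +16 =422
r61=111101 pc5: +32 =454
r62=111110 pc5: +32 =486
r63=111111 pc6: +64 =550
r64=1000000 pc1: +2 =552
r65=1000001 pc2: +4 =556
r66=1000010 pc2: +4 =560
r67=1000011 pc3: +8 =568
r68=1000100 pc2: +4 =572
r69=1000101 pc3: +8 =580
r70=1000110 pc3: +8 =588
r71=1000111 pc4: +16 =604
r72=1001000 pc2: +4 =608
r73=1001001 pc3: +8 =616
r74=1001010 pc3: +8 =624
r75=1001011 pc4: +16 =640
r76=1001100 pc3: +8 =648
r77=1001101 pc4: +16 =664
r78=1001110 pc4: +16 =680
r79=1001111 pc5: +32 =712
r80=1010000 pc2: +4 =716
r81=1010001 pc3: +8 =724
r82=1010010 pc3: +8 =732
r83=1010011 pc4: +16 =748
r84=1010100 pc3: +8 =756
r85=1010101 pc4: +16 =772
r86=1010110 pc4: +16 =788
r87=1010111 pc5: +32 =820
r88=1011000 pc3: +8 =828
r89=1011001 pc4: +16 =844
r90=1011010 pc4: +16 =860
r91=1011011 pc5: +32 =892
r92=1011100 pc4: +16 =908
r93=1011101 pc5: +32 =940
r94=1011110 pc5: +32 =972
r95=1011111 pc6: +64 =1036
r96=1100000 pc2: +4 =1040
r97=1100001 pc3: +8 =1048
r98=1100010 pc3: +8 =1056
r99=1100011 pc4: +16 =1072
r100=1100100 pc3: +8 =1080
r101=1100101 pc4: +16 =1096
r102=1100110 pc4: +16 =1112
r103=1100111 pc5: +32 =1144
r104=1101000 pc3: +8 =1152
r105=1101001 pc4: +16 =1168
r106=1101010 pc4: +16 =1184
r107=1101011 pc5: +32 =1216
r108=1101100 pc4: +16 =1232
r109=1101101 pc5: +32 =1264
r110=1101110 pc5: +32 =1296
r111=1101111 pc6: +64 =1360
r112=1110000 pc3: +8 =1368
r113=1110001 pc4: +16 =1384
r114=1110010 pc4: +16 =1400
r115=1110011 pc5: +32 =1432
r116=1110100 pc4: +16 =1448
r117=1110101 pc5: +32 =1480
r118=1110110 pc5: +32 =1512
r119=1110111 pc6: +64 =1576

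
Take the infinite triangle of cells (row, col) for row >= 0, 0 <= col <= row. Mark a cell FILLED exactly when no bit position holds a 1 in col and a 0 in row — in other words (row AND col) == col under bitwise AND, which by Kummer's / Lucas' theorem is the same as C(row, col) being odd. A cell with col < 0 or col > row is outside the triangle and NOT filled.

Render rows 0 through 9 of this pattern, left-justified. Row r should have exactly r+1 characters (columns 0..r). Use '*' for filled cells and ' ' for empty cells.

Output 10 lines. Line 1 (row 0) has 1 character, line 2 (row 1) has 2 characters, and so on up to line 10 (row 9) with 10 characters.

Answer: *
**
* *
****
*   *
**  **
* * * *
********
*       *
**      **

Derivation:
r0=0: *
r1=1: **
r2=10: * *
r3=11: ****
r4=100: *   *
r5=101: **  **
r6=110: * * * *
r7=111: ********
r8=1000: *       *
r9=1001: **      **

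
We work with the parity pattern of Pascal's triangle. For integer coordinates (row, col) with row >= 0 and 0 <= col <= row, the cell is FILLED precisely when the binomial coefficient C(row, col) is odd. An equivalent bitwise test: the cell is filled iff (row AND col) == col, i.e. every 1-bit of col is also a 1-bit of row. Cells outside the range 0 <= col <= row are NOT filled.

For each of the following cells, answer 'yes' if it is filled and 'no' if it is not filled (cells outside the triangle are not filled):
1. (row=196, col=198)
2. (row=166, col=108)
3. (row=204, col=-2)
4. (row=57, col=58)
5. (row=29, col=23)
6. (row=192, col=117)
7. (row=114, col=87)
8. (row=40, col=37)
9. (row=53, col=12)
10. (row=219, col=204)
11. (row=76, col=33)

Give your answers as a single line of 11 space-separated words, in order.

(196,198): col outside [0, 196] -> not filled
(166,108): row=0b10100110, col=0b1101100, row AND col = 0b100100 = 36; 36 != 108 -> empty
(204,-2): col outside [0, 204] -> not filled
(57,58): col outside [0, 57] -> not filled
(29,23): row=0b11101, col=0b10111, row AND col = 0b10101 = 21; 21 != 23 -> empty
(192,117): row=0b11000000, col=0b1110101, row AND col = 0b1000000 = 64; 64 != 117 -> empty
(114,87): row=0b1110010, col=0b1010111, row AND col = 0b1010010 = 82; 82 != 87 -> empty
(40,37): row=0b101000, col=0b100101, row AND col = 0b100000 = 32; 32 != 37 -> empty
(53,12): row=0b110101, col=0b1100, row AND col = 0b100 = 4; 4 != 12 -> empty
(219,204): row=0b11011011, col=0b11001100, row AND col = 0b11001000 = 200; 200 != 204 -> empty
(76,33): row=0b1001100, col=0b100001, row AND col = 0b0 = 0; 0 != 33 -> empty

Answer: no no no no no no no no no no no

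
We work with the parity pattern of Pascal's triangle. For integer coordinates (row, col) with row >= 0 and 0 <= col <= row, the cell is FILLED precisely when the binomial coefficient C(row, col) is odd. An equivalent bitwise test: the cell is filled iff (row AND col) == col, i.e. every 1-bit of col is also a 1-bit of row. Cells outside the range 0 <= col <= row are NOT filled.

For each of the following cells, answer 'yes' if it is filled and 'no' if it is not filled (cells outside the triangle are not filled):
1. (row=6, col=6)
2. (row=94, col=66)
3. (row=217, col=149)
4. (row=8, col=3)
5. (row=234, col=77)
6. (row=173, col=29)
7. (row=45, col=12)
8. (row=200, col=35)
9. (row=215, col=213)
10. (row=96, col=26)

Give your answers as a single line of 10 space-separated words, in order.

(6,6): row=0b110, col=0b110, row AND col = 0b110 = 6; 6 == 6 -> filled
(94,66): row=0b1011110, col=0b1000010, row AND col = 0b1000010 = 66; 66 == 66 -> filled
(217,149): row=0b11011001, col=0b10010101, row AND col = 0b10010001 = 145; 145 != 149 -> empty
(8,3): row=0b1000, col=0b11, row AND col = 0b0 = 0; 0 != 3 -> empty
(234,77): row=0b11101010, col=0b1001101, row AND col = 0b1001000 = 72; 72 != 77 -> empty
(173,29): row=0b10101101, col=0b11101, row AND col = 0b1101 = 13; 13 != 29 -> empty
(45,12): row=0b101101, col=0b1100, row AND col = 0b1100 = 12; 12 == 12 -> filled
(200,35): row=0b11001000, col=0b100011, row AND col = 0b0 = 0; 0 != 35 -> empty
(215,213): row=0b11010111, col=0b11010101, row AND col = 0b11010101 = 213; 213 == 213 -> filled
(96,26): row=0b1100000, col=0b11010, row AND col = 0b0 = 0; 0 != 26 -> empty

Answer: yes yes no no no no yes no yes no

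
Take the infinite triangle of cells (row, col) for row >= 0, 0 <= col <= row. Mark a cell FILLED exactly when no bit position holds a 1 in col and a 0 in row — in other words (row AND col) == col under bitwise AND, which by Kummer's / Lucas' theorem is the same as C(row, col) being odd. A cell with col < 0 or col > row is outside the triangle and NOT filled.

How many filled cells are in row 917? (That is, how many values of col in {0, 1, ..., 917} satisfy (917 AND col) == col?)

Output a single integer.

Answer: 64

Derivation:
917 in binary = 1110010101
popcount(917) = number of 1-bits in 1110010101 = 6
A col c satisfies (917 AND c) == c iff every set bit of c is also set in 917; each of the 6 set bits of 917 can independently be on or off in c.
count = 2^6 = 64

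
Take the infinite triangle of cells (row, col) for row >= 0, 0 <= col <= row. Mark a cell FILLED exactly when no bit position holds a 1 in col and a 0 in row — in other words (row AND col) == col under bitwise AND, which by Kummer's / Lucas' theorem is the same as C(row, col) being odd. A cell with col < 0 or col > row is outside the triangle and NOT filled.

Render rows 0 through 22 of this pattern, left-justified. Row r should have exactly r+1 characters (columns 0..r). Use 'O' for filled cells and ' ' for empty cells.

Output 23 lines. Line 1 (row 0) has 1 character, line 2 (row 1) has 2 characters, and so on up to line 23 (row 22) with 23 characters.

Answer: O
OO
O O
OOOO
O   O
OO  OO
O O O O
OOOOOOOO
O       O
OO      OO
O O     O O
OOOO    OOOO
O   O   O   O
OO  OO  OO  OO
O O O O O O O O
OOOOOOOOOOOOOOOO
O               O
OO              OO
O O             O O
OOOO            OOOO
O   O           O   O
OO  OO          OO  OO
O O O O         O O O O

Derivation:
r0=0: O
r1=1: OO
r2=10: O O
r3=11: OOOO
r4=100: O   O
r5=101: OO  OO
r6=110: O O O O
r7=111: OOOOOOOO
r8=1000: O       O
r9=1001: OO      OO
r10=1010: O O     O O
r11=1011: OOOO    OOOO
r12=1100: O   O   O   O
r13=1101: OO  OO  OO  OO
r14=1110: O O O O O O O O
r15=1111: OOOOOOOOOOOOOOOO
r16=10000: O               O
r17=10001: OO              OO
r18=10010: O O             O O
r19=10011: OOOO            OOOO
r20=10100: O   O           O   O
r21=10101: OO  OO          OO  OO
r22=10110: O O O O         O O O O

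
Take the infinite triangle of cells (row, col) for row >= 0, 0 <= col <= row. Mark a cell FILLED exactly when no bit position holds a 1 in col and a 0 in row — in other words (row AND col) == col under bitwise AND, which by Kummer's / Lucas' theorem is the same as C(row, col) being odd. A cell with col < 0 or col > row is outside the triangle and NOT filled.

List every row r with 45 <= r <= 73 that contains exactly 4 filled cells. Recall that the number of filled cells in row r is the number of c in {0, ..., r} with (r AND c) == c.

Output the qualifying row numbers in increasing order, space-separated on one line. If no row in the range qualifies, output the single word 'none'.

Answer: 48 65 66 68 72

Derivation:
Row r has 2^popcount(r) filled cells, so we need popcount(r) = log2(4) = 2.
Scan r = 45..73 and keep those with exactly 2 one-bits:
r=45=101101 popcount=4 -> skip
r=46=101110 popcount=4 -> skip
r=47=101111 popcount=5 -> skip
r=48=110000 popcount=2 -> KEEP
r=49=110001 popcount=3 -> skip
r=50=110010 popcount=3 -> skip
r=51=110011 popcount=4 -> skip
r=52=110100 popcount=3 -> skip
r=53=110101 popcount=4 -> skip
r=54=110110 popcount=4 -> skip
r=55=110111 popcount=5 -> skip
r=56=111000 popcount=3 -> skip
r=57=111001 popcount=4 -> skip
r=58=111010 popcount=4 -> skip
r=59=111011 popcount=5 -> skip
r=60=111100 popcount=4 -> skip
r=61=111101 popcount=5 -> skip
r=62=111110 popcount=5 -> skip
r=63=111111 popcount=6 -> skip
r=64=1000000 popcount=1 -> skip
r=65=1000001 popcount=2 -> KEEP
r=66=1000010 popcount=2 -> KEEP
r=67=1000011 popcount=3 -> skip
r=68=1000100 popcount=2 -> KEEP
r=69=1000101 popcount=3 -> skip
r=70=1000110 popcount=3 -> skip
r=71=1000111 popcount=4 -> skip
r=72=1001000 popcount=2 -> KEEP
r=73=1001001 popcount=3 -> skip
Kept rows: 48 65 66 68 72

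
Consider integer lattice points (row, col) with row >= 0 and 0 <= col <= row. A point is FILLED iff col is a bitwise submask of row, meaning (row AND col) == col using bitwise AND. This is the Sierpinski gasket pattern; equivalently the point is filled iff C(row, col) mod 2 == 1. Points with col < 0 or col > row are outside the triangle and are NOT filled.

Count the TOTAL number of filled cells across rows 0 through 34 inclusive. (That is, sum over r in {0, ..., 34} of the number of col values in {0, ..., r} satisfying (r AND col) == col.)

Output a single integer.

Answer: 253

Derivation:
r0=0 pc0: +1 =1
r1=1 pc1: +2 =3
r2=10 pc1: +2 =5
r3=11 pc2: +4 =9
r4=100 pc1: +2 =11
r5=101 pc2: +4 =15
r6=110 pc2: +4 =19
r7=111 pc3: +8 =27
r8=1000 pc1: +2 =29
r9=1001 pc2: +4 =33
r10=1010 pc2: +4 =37
r11=1011 pc3: +8 =45
r12=1100 pc2: +4 =49
r13=1101 pc3: +8 =57
r14=1110 pc3: +8 =65
r15=1111 pc4: +16 =81
r16=10000 pc1: +2 =83
r17=10001 pc2: +4 =87
r18=10010 pc2: +4 =91
r19=10011 pc3: +8 =99
r20=10100 pc2: +4 =103
r21=10101 pc3: +8 =111
r22=10110 pc3: +8 =119
r23=10111 pc4: +16 =135
r24=11000 pc2: +4 =139
r25=11001 pc3: +8 =147
r26=11010 pc3: +8 =155
r27=11011 pc4: +16 =171
r28=11100 pc3: +8 =179
r29=11101 pc4: +16 =195
r30=11110 pc4: +16 =211
r31=11111 pc5: +32 =243
r32=100000 pc1: +2 =245
r33=100001 pc2: +4 =249
r34=100010 pc2: +4 =253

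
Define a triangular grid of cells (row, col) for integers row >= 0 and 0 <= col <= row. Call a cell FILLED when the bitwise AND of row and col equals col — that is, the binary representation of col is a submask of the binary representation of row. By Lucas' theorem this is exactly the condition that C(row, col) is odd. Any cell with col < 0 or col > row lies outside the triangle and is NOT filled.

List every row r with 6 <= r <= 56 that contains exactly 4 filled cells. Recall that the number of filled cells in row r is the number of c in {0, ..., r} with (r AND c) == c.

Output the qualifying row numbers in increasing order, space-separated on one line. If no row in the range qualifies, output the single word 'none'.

Answer: 6 9 10 12 17 18 20 24 33 34 36 40 48

Derivation:
Row r has 2^popcount(r) filled cells, so we need popcount(r) = log2(4) = 2.
Scan r = 6..56 and keep those with exactly 2 one-bits:
r=6=110 popcount=2 -> KEEP
r=7=111 popcount=3 -> skip
r=8=1000 popcount=1 -> skip
r=9=1001 popcount=2 -> KEEP
r=10=1010 popcount=2 -> KEEP
r=11=1011 popcount=3 -> skip
r=12=1100 popcount=2 -> KEEP
r=13=1101 popcount=3 -> skip
r=14=1110 popcount=3 -> skip
r=15=1111 popcount=4 -> skip
r=16=10000 popcount=1 -> skip
r=17=10001 popcount=2 -> KEEP
r=18=10010 popcount=2 -> KEEP
r=19=10011 popcount=3 -> skip
r=20=10100 popcount=2 -> KEEP
r=21=10101 popcount=3 -> skip
r=22=10110 popcount=3 -> skip
r=23=10111 popcount=4 -> skip
r=24=11000 popcount=2 -> KEEP
r=25=11001 popcount=3 -> skip
r=26=11010 popcount=3 -> skip
r=27=11011 popcount=4 -> skip
r=28=11100 popcount=3 -> skip
r=29=11101 popcount=4 -> skip
r=30=11110 popcount=4 -> skip
r=31=11111 popcount=5 -> skip
r=32=100000 popcount=1 -> skip
r=33=100001 popcount=2 -> KEEP
r=34=100010 popcount=2 -> KEEP
r=35=100011 popcount=3 -> skip
r=36=100100 popcount=2 -> KEEP
r=37=100101 popcount=3 -> skip
r=38=100110 popcount=3 -> skip
r=39=100111 popcount=4 -> skip
r=40=101000 popcount=2 -> KEEP
r=41=101001 popcount=3 -> skip
r=42=101010 popcount=3 -> skip
r=43=101011 popcount=4 -> skip
r=44=101100 popcount=3 -> skip
r=45=101101 popcount=4 -> skip
r=46=101110 popcount=4 -> skip
r=47=101111 popcount=5 -> skip
r=48=110000 popcount=2 -> KEEP
r=49=110001 popcount=3 -> skip
r=50=110010 popcount=3 -> skip
r=51=110011 popcount=4 -> skip
r=52=110100 popcount=3 -> skip
r=53=110101 popcount=4 -> skip
r=54=110110 popcount=4 -> skip
r=55=110111 popcount=5 -> skip
r=56=111000 popcount=3 -> skip
Kept rows: 6 9 10 12 17 18 20 24 33 34 36 40 48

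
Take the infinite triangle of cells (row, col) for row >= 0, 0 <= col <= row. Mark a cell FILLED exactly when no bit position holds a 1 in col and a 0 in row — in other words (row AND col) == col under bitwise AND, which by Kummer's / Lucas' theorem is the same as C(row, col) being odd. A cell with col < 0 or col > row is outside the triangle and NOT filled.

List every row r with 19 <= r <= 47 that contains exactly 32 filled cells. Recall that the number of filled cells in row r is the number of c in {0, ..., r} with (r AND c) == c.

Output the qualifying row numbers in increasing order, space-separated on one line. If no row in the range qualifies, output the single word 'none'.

Row r has 2^popcount(r) filled cells, so we need popcount(r) = log2(32) = 5.
Scan r = 19..47 and keep those with exactly 5 one-bits:
r=19=10011 popcount=3 -> skip
r=20=10100 popcount=2 -> skip
r=21=10101 popcount=3 -> skip
r=22=10110 popcount=3 -> skip
r=23=10111 popcount=4 -> skip
r=24=11000 popcount=2 -> skip
r=25=11001 popcount=3 -> skip
r=26=11010 popcount=3 -> skip
r=27=11011 popcount=4 -> skip
r=28=11100 popcount=3 -> skip
r=29=11101 popcount=4 -> skip
r=30=11110 popcount=4 -> skip
r=31=11111 popcount=5 -> KEEP
r=32=100000 popcount=1 -> skip
r=33=100001 popcount=2 -> skip
r=34=100010 popcount=2 -> skip
r=35=100011 popcount=3 -> skip
r=36=100100 popcount=2 -> skip
r=37=100101 popcount=3 -> skip
r=38=100110 popcount=3 -> skip
r=39=100111 popcount=4 -> skip
r=40=101000 popcount=2 -> skip
r=41=101001 popcount=3 -> skip
r=42=101010 popcount=3 -> skip
r=43=101011 popcount=4 -> skip
r=44=101100 popcount=3 -> skip
r=45=101101 popcount=4 -> skip
r=46=101110 popcount=4 -> skip
r=47=101111 popcount=5 -> KEEP
Kept rows: 31 47

Answer: 31 47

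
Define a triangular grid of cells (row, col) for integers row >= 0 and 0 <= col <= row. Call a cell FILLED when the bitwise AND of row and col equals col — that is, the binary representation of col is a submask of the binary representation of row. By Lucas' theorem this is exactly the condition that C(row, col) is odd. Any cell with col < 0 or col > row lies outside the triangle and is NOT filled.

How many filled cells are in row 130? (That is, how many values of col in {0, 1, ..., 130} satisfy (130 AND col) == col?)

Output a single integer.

130 in binary = 10000010
popcount(130) = number of 1-bits in 10000010 = 2
A col c satisfies (130 AND c) == c iff every set bit of c is also set in 130; each of the 2 set bits of 130 can independently be on or off in c.
count = 2^2 = 4

Answer: 4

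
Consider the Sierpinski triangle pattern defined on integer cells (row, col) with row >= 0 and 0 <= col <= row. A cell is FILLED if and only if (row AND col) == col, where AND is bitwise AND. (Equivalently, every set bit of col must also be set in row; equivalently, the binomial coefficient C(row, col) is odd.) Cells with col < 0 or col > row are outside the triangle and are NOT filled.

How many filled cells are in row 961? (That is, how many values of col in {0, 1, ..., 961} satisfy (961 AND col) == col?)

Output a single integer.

961 in binary = 1111000001
popcount(961) = number of 1-bits in 1111000001 = 5
A col c satisfies (961 AND c) == c iff every set bit of c is also set in 961; each of the 5 set bits of 961 can independently be on or off in c.
count = 2^5 = 32

Answer: 32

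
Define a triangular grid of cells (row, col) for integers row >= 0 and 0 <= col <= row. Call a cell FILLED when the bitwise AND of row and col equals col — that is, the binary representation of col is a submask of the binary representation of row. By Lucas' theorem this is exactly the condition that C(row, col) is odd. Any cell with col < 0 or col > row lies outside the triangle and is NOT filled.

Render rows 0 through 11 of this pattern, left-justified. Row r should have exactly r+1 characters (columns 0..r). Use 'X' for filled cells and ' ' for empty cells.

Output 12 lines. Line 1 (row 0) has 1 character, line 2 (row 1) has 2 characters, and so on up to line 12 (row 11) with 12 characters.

r0=0: X
r1=1: XX
r2=10: X X
r3=11: XXXX
r4=100: X   X
r5=101: XX  XX
r6=110: X X X X
r7=111: XXXXXXXX
r8=1000: X       X
r9=1001: XX      XX
r10=1010: X X     X X
r11=1011: XXXX    XXXX

Answer: X
XX
X X
XXXX
X   X
XX  XX
X X X X
XXXXXXXX
X       X
XX      XX
X X     X X
XXXX    XXXX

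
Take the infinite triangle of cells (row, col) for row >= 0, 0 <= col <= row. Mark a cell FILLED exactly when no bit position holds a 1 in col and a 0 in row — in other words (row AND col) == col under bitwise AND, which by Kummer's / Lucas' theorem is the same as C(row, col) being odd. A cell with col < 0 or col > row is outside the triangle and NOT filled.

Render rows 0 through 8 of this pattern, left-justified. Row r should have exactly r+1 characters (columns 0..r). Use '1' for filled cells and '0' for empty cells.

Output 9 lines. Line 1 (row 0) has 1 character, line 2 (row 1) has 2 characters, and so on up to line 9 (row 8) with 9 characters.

r0=0: 1
r1=1: 11
r2=10: 101
r3=11: 1111
r4=100: 10001
r5=101: 110011
r6=110: 1010101
r7=111: 11111111
r8=1000: 100000001

Answer: 1
11
101
1111
10001
110011
1010101
11111111
100000001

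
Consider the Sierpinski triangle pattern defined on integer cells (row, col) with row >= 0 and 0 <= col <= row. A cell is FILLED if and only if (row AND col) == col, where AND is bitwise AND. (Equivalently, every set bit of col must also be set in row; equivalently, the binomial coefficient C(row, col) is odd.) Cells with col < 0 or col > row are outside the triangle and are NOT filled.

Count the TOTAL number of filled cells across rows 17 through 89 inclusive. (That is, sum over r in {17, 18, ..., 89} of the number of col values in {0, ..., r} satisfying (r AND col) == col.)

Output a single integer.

r17=10001 pc2: +4 =4
r18=10010 pc2: +4 =8
r19=10011 pc3: +8 =16
r20=10100 pc2: +4 =20
r21=10101 pc3: +8 =28
r22=10110 pc3: +8 =36
r23=10111 pc4: +16 =52
r24=11000 pc2: +4 =56
r25=11001 pc3: +8 =64
r26=11010 pc3: +8 =72
r27=11011 pc4: +16 =88
r28=11100 pc3: +8 =96
r29=11101 pc4: +16 =112
r30=11110 pc4: +16 =128
r31=11111 pc5: +32 =160
r32=100000 pc1: +2 =162
r33=100001 pc2: +4 =166
r34=100010 pc2: +4 =170
r35=100011 pc3: +8 =178
r36=100100 pc2: +4 =182
r37=100101 pc3: +8 =190
r38=100110 pc3: +8 =198
r39=100111 pc4: +16 =214
r40=101000 pc2: +4 =218
r41=101001 pc3: +8 =226
r42=101010 pc3: +8 =234
r43=101011 pc4: +16 =250
r44=101100 pc3: +8 =258
r45=101101 pc4: +16 =274
r46=101110 pc4: +16 =290
r47=101111 pc5: +32 =322
r48=110000 pc2: +4 =326
r49=110001 pc3: +8 =334
r50=110010 pc3: +8 =342
r51=110011 pc4: +16 =358
r52=110100 pc3: +8 =366
r53=110101 pc4: +16 =382
r54=110110 pc4: +16 =398
r55=110111 pc5: +32 =430
r56=111000 pc3: +8 =438
r57=111001 pc4: +16 =454
r58=111010 pc4: +16 =470
r59=111011 pc5: +32 =502
r60=111100 pc4: +16 =518
r61=111101 pc5: +32 =550
r62=111110 pc5: +32 =582
r63=111111 pc6: +64 =646
r64=1000000 pc1: +2 =648
r65=1000001 pc2: +4 =652
r66=1000010 pc2: +4 =656
r67=1000011 pc3: +8 =664
r68=1000100 pc2: +4 =668
r69=1000101 pc3: +8 =676
r70=1000110 pc3: +8 =684
r71=1000111 pc4: +16 =700
r72=1001000 pc2: +4 =704
r73=1001001 pc3: +8 =712
r74=1001010 pc3: +8 =720
r75=1001011 pc4: +16 =736
r76=1001100 pc3: +8 =744
r77=1001101 pc4: +16 =760
r78=1001110 pc4: +16 =776
r79=1001111 pc5: +32 =808
r80=1010000 pc2: +4 =812
r81=1010001 pc3: +8 =820
r82=1010010 pc3: +8 =828
r83=1010011 pc4: +16 =844
r84=1010100 pc3: +8 =852
r85=1010101 pc4: +16 =868
r86=1010110 pc4: +16 =884
r87=1010111 pc5: +32 =916
r88=1011000 pc3: +8 =924
r89=1011001 pc4: +16 =940

Answer: 940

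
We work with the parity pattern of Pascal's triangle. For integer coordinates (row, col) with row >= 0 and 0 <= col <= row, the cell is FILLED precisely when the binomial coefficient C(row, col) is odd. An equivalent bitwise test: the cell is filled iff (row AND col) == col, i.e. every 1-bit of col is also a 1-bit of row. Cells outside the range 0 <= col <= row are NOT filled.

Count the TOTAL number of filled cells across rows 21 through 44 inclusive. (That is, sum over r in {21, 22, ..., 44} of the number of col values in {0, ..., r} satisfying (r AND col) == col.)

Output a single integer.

r21=10101 pc3: +8 =8
r22=10110 pc3: +8 =16
r23=10111 pc4: +16 =32
r24=11000 pc2: +4 =36
r25=11001 pc3: +8 =44
r26=11010 pc3: +8 =52
r27=11011 pc4: +16 =68
r28=11100 pc3: +8 =76
r29=11101 pc4: +16 =92
r30=11110 pc4: +16 =108
r31=11111 pc5: +32 =140
r32=100000 pc1: +2 =142
r33=100001 pc2: +4 =146
r34=100010 pc2: +4 =150
r35=100011 pc3: +8 =158
r36=100100 pc2: +4 =162
r37=100101 pc3: +8 =170
r38=100110 pc3: +8 =178
r39=100111 pc4: +16 =194
r40=101000 pc2: +4 =198
r41=101001 pc3: +8 =206
r42=101010 pc3: +8 =214
r43=101011 pc4: +16 =230
r44=101100 pc3: +8 =238

Answer: 238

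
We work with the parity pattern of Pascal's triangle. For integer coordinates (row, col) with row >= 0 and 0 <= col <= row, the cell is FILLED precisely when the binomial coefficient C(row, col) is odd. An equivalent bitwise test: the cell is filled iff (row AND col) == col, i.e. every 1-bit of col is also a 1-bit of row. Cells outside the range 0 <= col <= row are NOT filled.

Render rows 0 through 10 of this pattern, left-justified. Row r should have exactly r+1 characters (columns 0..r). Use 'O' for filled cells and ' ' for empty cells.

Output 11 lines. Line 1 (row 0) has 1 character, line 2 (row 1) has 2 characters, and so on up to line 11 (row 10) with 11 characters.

Answer: O
OO
O O
OOOO
O   O
OO  OO
O O O O
OOOOOOOO
O       O
OO      OO
O O     O O

Derivation:
r0=0: O
r1=1: OO
r2=10: O O
r3=11: OOOO
r4=100: O   O
r5=101: OO  OO
r6=110: O O O O
r7=111: OOOOOOOO
r8=1000: O       O
r9=1001: OO      OO
r10=1010: O O     O O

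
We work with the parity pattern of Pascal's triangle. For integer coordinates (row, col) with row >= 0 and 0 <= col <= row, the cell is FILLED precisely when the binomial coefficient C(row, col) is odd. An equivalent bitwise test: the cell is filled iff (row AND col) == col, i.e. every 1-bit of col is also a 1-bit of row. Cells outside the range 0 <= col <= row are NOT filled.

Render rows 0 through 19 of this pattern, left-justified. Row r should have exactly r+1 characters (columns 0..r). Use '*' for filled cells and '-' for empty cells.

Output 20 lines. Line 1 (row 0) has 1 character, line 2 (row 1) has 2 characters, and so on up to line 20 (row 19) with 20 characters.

r0=0: *
r1=1: **
r2=10: *-*
r3=11: ****
r4=100: *---*
r5=101: **--**
r6=110: *-*-*-*
r7=111: ********
r8=1000: *-------*
r9=1001: **------**
r10=1010: *-*-----*-*
r11=1011: ****----****
r12=1100: *---*---*---*
r13=1101: **--**--**--**
r14=1110: *-*-*-*-*-*-*-*
r15=1111: ****************
r16=10000: *---------------*
r17=10001: **--------------**
r18=10010: *-*-------------*-*
r19=10011: ****------------****

Answer: *
**
*-*
****
*---*
**--**
*-*-*-*
********
*-------*
**------**
*-*-----*-*
****----****
*---*---*---*
**--**--**--**
*-*-*-*-*-*-*-*
****************
*---------------*
**--------------**
*-*-------------*-*
****------------****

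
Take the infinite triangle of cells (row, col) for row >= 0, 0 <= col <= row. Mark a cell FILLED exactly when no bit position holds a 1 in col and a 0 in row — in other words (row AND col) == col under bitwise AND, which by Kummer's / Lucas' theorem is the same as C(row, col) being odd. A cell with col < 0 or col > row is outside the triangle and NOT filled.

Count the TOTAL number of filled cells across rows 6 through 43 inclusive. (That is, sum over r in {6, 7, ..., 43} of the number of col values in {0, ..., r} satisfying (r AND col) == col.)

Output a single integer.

Answer: 318

Derivation:
r6=110 pc2: +4 =4
r7=111 pc3: +8 =12
r8=1000 pc1: +2 =14
r9=1001 pc2: +4 =18
r10=1010 pc2: +4 =22
r11=1011 pc3: +8 =30
r12=1100 pc2: +4 =34
r13=1101 pc3: +8 =42
r14=1110 pc3: +8 =50
r15=1111 pc4: +16 =66
r16=10000 pc1: +2 =68
r17=10001 pc2: +4 =72
r18=10010 pc2: +4 =76
r19=10011 pc3: +8 =84
r20=10100 pc2: +4 =88
r21=10101 pc3: +8 =96
r22=10110 pc3: +8 =104
r23=10111 pc4: +16 =120
r24=11000 pc2: +4 =124
r25=11001 pc3: +8 =132
r26=11010 pc3: +8 =140
r27=11011 pc4: +16 =156
r28=11100 pc3: +8 =164
r29=11101 pc4: +16 =180
r30=11110 pc4: +16 =196
r31=11111 pc5: +32 =228
r32=100000 pc1: +2 =230
r33=100001 pc2: +4 =234
r34=100010 pc2: +4 =238
r35=100011 pc3: +8 =246
r36=100100 pc2: +4 =250
r37=100101 pc3: +8 =258
r38=100110 pc3: +8 =266
r39=100111 pc4: +16 =282
r40=101000 pc2: +4 =286
r41=101001 pc3: +8 =294
r42=101010 pc3: +8 =302
r43=101011 pc4: +16 =318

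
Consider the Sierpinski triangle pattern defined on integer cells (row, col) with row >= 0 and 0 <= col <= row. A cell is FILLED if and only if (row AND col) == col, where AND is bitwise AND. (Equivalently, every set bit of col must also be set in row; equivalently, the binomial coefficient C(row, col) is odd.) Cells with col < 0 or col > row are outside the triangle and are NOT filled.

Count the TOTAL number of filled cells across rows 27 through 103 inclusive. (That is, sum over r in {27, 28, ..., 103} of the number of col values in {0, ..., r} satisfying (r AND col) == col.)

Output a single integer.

r27=11011 pc4: +16 =16
r28=11100 pc3: +8 =24
r29=11101 pc4: +16 =40
r30=11110 pc4: +16 =56
r31=11111 pc5: +32 =88
r32=100000 pc1: +2 =90
r33=100001 pc2: +4 =94
r34=100010 pc2: +4 =98
r35=100011 pc3: +8 =106
r36=100100 pc2: +4 =110
r37=100101 pc3: +8 =118
r38=100110 pc3: +8 =126
r39=100111 pc4: +16 =142
r40=101000 pc2: +4 =146
r41=101001 pc3: +8 =154
r42=101010 pc3: +8 =162
r43=101011 pc4: +16 =178
r44=101100 pc3: +8 =186
r45=101101 pc4: +16 =202
r46=101110 pc4: +16 =218
r47=101111 pc5: +32 =250
r48=110000 pc2: +4 =254
r49=110001 pc3: +8 =262
r50=110010 pc3: +8 =270
r51=110011 pc4: +16 =286
r52=110100 pc3: +8 =294
r53=110101 pc4: +16 =310
r54=110110 pc4: +16 =326
r55=110111 pc5: +32 =358
r56=111000 pc3: +8 =366
r57=111001 pc4: +16 =382
r58=111010 pc4: +16 =398
r59=111011 pc5: +32 =430
r60=111100 pc4: +16 =446
r61=111101 pc5: +32 =478
r62=111110 pc5: +32 =510
r63=111111 pc6: +64 =574
r64=1000000 pc1: +2 =576
r65=1000001 pc2: +4 =580
r66=1000010 pc2: +4 =584
r67=1000011 pc3: +8 =592
r68=1000100 pc2: +4 =596
r69=1000101 pc3: +8 =604
r70=1000110 pc3: +8 =612
r71=1000111 pc4: +16 =628
r72=1001000 pc2: +4 =632
r73=1001001 pc3: +8 =640
r74=1001010 pc3: +8 =648
r75=1001011 pc4: +16 =664
r76=1001100 pc3: +8 =672
r77=1001101 pc4: +16 =688
r78=1001110 pc4: +16 =704
r79=1001111 pc5: +32 =736
r80=1010000 pc2: +4 =740
r81=1010001 pc3: +8 =748
r82=1010010 pc3: +8 =756
r83=1010011 pc4: +16 =772
r84=1010100 pc3: +8 =780
r85=1010101 pc4: +16 =796
r86=1010110 pc4: +16 =812
r87=1010111 pc5: +32 =844
r88=1011000 pc3: +8 =852
r89=1011001 pc4: +16 =868
r90=1011010 pc4: +16 =884
r91=1011011 pc5: +32 =916
r92=1011100 pc4: +16 =932
r93=1011101 pc5: +32 =964
r94=1011110 pc5: +32 =996
r95=1011111 pc6: +64 =1060
r96=1100000 pc2: +4 =1064
r97=1100001 pc3: +8 =1072
r98=1100010 pc3: +8 =1080
r99=1100011 pc4: +16 =1096
r100=1100100 pc3: +8 =1104
r101=1100101 pc4: +16 =1120
r102=1100110 pc4: +16 =1136
r103=1100111 pc5: +32 =1168

Answer: 1168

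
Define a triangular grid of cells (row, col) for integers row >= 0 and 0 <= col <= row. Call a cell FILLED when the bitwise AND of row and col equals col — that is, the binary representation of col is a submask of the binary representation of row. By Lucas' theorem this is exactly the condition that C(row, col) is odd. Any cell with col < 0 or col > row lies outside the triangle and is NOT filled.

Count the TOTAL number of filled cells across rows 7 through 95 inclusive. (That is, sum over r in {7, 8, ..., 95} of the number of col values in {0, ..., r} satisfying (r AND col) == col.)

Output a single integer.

r7=111 pc3: +8 =8
r8=1000 pc1: +2 =10
r9=1001 pc2: +4 =14
r10=1010 pc2: +4 =18
r11=1011 pc3: +8 =26
r12=1100 pc2: +4 =30
r13=1101 pc3: +8 =38
r14=1110 pc3: +8 =46
r15=1111 pc4: +16 =62
r16=10000 pc1: +2 =64
r17=10001 pc2: +4 =68
r18=10010 pc2: +4 =72
r19=10011 pc3: +8 =80
r20=10100 pc2: +4 =84
r21=10101 pc3: +8 =92
r22=10110 pc3: +8 =100
r23=10111 pc4: +16 =116
r24=11000 pc2: +4 =120
r25=11001 pc3: +8 =128
r26=11010 pc3: +8 =136
r27=11011 pc4: +16 =152
r28=11100 pc3: +8 =160
r29=11101 pc4: +16 =176
r30=11110 pc4: +16 =192
r31=11111 pc5: +32 =224
r32=100000 pc1: +2 =226
r33=100001 pc2: +4 =230
r34=100010 pc2: +4 =234
r35=100011 pc3: +8 =242
r36=100100 pc2: +4 =246
r37=100101 pc3: +8 =254
r38=100110 pc3: +8 =262
r39=100111 pc4: +16 =278
r40=101000 pc2: +4 =282
r41=101001 pc3: +8 =290
r42=101010 pc3: +8 =298
r43=101011 pc4: +16 =314
r44=101100 pc3: +8 =322
r45=101101 pc4: +16 =338
r46=101110 pc4: +16 =354
r47=101111 pc5: +32 =386
r48=110000 pc2: +4 =390
r49=110001 pc3: +8 =398
r50=110010 pc3: +8 =406
r51=110011 pc4: +16 =422
r52=110100 pc3: +8 =430
r53=110101 pc4: +16 =446
r54=110110 pc4: +16 =462
r55=110111 pc5: +32 =494
r56=111000 pc3: +8 =502
r57=111001 pc4: +16 =518
r58=111010 pc4: +16 =534
r59=111011 pc5: +32 =566
r60=111100 pc4: +16 =582
r61=111101 pc5: +32 =614
r62=111110 pc5: +32 =646
r63=111111 pc6: +64 =710
r64=1000000 pc1: +2 =712
r65=1000001 pc2: +4 =716
r66=1000010 pc2: +4 =720
r67=1000011 pc3: +8 =728
r68=1000100 pc2: +4 =732
r69=1000101 pc3: +8 =740
r70=1000110 pc3: +8 =748
r71=1000111 pc4: +16 =764
r72=1001000 pc2: +4 =768
r73=1001001 pc3: +8 =776
r74=1001010 pc3: +8 =784
r75=1001011 pc4: +16 =800
r76=1001100 pc3: +8 =808
r77=1001101 pc4: +16 =824
r78=1001110 pc4: +16 =840
r79=1001111 pc5: +32 =872
r80=1010000 pc2: +4 =876
r81=1010001 pc3: +8 =884
r82=1010010 pc3: +8 =892
r83=1010011 pc4: +16 =908
r84=1010100 pc3: +8 =916
r85=1010101 pc4: +16 =932
r86=1010110 pc4: +16 =948
r87=1010111 pc5: +32 =980
r88=1011000 pc3: +8 =988
r89=1011001 pc4: +16 =1004
r90=1011010 pc4: +16 =1020
r91=1011011 pc5: +32 =1052
r92=1011100 pc4: +16 =1068
r93=1011101 pc5: +32 =1100
r94=1011110 pc5: +32 =1132
r95=1011111 pc6: +64 =1196

Answer: 1196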